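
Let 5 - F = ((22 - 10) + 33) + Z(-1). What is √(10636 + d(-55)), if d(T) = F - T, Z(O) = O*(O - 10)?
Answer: 4*√665 ≈ 103.15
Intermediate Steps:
Z(O) = O*(-10 + O)
F = -51 (F = 5 - (((22 - 10) + 33) - (-10 - 1)) = 5 - ((12 + 33) - 1*(-11)) = 5 - (45 + 11) = 5 - 1*56 = 5 - 56 = -51)
d(T) = -51 - T
√(10636 + d(-55)) = √(10636 + (-51 - 1*(-55))) = √(10636 + (-51 + 55)) = √(10636 + 4) = √10640 = 4*√665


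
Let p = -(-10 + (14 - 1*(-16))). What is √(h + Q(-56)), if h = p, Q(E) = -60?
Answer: 4*I*√5 ≈ 8.9443*I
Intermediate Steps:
p = -20 (p = -(-10 + (14 + 16)) = -(-10 + 30) = -1*20 = -20)
h = -20
√(h + Q(-56)) = √(-20 - 60) = √(-80) = 4*I*√5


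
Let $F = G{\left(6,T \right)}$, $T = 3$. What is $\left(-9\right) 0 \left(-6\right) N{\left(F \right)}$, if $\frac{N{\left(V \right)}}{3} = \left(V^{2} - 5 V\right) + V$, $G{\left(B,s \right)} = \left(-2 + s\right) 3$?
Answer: $0$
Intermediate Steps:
$G{\left(B,s \right)} = -6 + 3 s$
$F = 3$ ($F = -6 + 3 \cdot 3 = -6 + 9 = 3$)
$N{\left(V \right)} = - 12 V + 3 V^{2}$ ($N{\left(V \right)} = 3 \left(\left(V^{2} - 5 V\right) + V\right) = 3 \left(V^{2} - 4 V\right) = - 12 V + 3 V^{2}$)
$\left(-9\right) 0 \left(-6\right) N{\left(F \right)} = \left(-9\right) 0 \left(-6\right) 3 \cdot 3 \left(-4 + 3\right) = 0 \left(-6\right) 3 \cdot 3 \left(-1\right) = 0 \left(-9\right) = 0$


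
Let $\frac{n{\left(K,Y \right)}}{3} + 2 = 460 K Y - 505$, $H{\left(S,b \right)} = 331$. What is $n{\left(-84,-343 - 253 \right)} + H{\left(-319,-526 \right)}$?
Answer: $69087130$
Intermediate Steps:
$n{\left(K,Y \right)} = -1521 + 1380 K Y$ ($n{\left(K,Y \right)} = -6 + 3 \left(460 K Y - 505\right) = -6 + 3 \left(-505 + 460 K Y\right) = -6 + \left(-1515 + 1380 K Y\right) = -1521 + 1380 K Y$)
$n{\left(-84,-343 - 253 \right)} + H{\left(-319,-526 \right)} = \left(-1521 + 1380 \left(-84\right) \left(-343 - 253\right)\right) + 331 = \left(-1521 + 1380 \left(-84\right) \left(-596\right)\right) + 331 = \left(-1521 + 69088320\right) + 331 = 69086799 + 331 = 69087130$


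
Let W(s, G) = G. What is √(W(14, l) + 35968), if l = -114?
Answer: √35854 ≈ 189.35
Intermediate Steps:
√(W(14, l) + 35968) = √(-114 + 35968) = √35854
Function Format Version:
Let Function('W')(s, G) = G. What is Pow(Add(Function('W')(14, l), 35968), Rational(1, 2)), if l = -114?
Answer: Pow(35854, Rational(1, 2)) ≈ 189.35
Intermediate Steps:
Pow(Add(Function('W')(14, l), 35968), Rational(1, 2)) = Pow(Add(-114, 35968), Rational(1, 2)) = Pow(35854, Rational(1, 2))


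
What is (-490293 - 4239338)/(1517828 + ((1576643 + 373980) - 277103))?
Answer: -4729631/3191348 ≈ -1.4820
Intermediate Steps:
(-490293 - 4239338)/(1517828 + ((1576643 + 373980) - 277103)) = -4729631/(1517828 + (1950623 - 277103)) = -4729631/(1517828 + 1673520) = -4729631/3191348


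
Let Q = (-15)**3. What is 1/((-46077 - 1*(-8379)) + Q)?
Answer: -1/41073 ≈ -2.4347e-5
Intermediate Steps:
Q = -3375
1/((-46077 - 1*(-8379)) + Q) = 1/((-46077 - 1*(-8379)) - 3375) = 1/((-46077 + 8379) - 3375) = 1/(-37698 - 3375) = 1/(-41073) = -1/41073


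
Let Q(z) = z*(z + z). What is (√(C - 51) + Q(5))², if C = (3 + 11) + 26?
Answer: (50 + I*√11)² ≈ 2489.0 + 331.66*I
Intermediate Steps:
Q(z) = 2*z² (Q(z) = z*(2*z) = 2*z²)
C = 40 (C = 14 + 26 = 40)
(√(C - 51) + Q(5))² = (√(40 - 51) + 2*5²)² = (√(-11) + 2*25)² = (I*√11 + 50)² = (50 + I*√11)²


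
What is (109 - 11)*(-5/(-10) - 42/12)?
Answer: -294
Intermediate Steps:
(109 - 11)*(-5/(-10) - 42/12) = 98*(-5*(-⅒) - 42*1/12) = 98*(½ - 7/2) = 98*(-3) = -294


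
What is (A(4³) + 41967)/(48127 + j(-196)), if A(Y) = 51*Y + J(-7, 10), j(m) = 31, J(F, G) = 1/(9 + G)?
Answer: 429695/457501 ≈ 0.93922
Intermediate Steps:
A(Y) = 1/19 + 51*Y (A(Y) = 51*Y + 1/(9 + 10) = 51*Y + 1/19 = 1/19 + 51*Y)
(A(4³) + 41967)/(48127 + j(-196)) = ((1/19 + 51*4³) + 41967)/(48127 + 31) = ((1/19 + 51*64) + 41967)/48158 = ((1/19 + 3264) + 41967)*(1/48158) = (62017/19 + 41967)*(1/48158) = (859390/19)*(1/48158) = 429695/457501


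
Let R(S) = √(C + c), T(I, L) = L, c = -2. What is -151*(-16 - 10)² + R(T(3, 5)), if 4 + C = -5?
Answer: -102076 + I*√11 ≈ -1.0208e+5 + 3.3166*I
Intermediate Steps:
C = -9 (C = -4 - 5 = -9)
R(S) = I*√11 (R(S) = √(-9 - 2) = √(-11) = I*√11)
-151*(-16 - 10)² + R(T(3, 5)) = -151*(-16 - 10)² + I*√11 = -151*(-26)² + I*√11 = -151*676 + I*√11 = -102076 + I*√11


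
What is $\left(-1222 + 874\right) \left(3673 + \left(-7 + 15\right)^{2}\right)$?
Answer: $-1300476$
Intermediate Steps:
$\left(-1222 + 874\right) \left(3673 + \left(-7 + 15\right)^{2}\right) = - 348 \left(3673 + 8^{2}\right) = - 348 \left(3673 + 64\right) = \left(-348\right) 3737 = -1300476$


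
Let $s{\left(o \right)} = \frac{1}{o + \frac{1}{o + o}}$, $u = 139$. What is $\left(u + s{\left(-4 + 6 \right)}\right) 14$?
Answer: $\frac{17570}{9} \approx 1952.2$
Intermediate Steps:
$s{\left(o \right)} = \frac{1}{o + \frac{1}{2 o}}$
$\left(u + s{\left(-4 + 6 \right)}\right) 14 = \left(139 + \frac{2 \left(-4 + 6\right)}{1 + 2 \left(-4 + 6\right)^{2}}\right) 14 = \left(139 + 2 \cdot 2 \frac{1}{1 + 2 \cdot 2^{2}}\right) 14 = \left(139 + 2 \cdot 2 \frac{1}{1 + 2 \cdot 4}\right) 14 = \left(139 + 2 \cdot 2 \frac{1}{1 + 8}\right) 14 = \left(139 + 2 \cdot 2 \cdot \frac{1}{9}\right) 14 = \left(139 + \frac{4}{9}\right) 14 = \frac{1255}{9} \cdot 14 = \frac{17570}{9}$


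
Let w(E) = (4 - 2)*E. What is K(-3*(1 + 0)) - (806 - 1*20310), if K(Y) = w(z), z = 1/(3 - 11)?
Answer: 78015/4 ≈ 19504.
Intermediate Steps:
z = -⅛ (z = 1/(-8) = -⅛ ≈ -0.12500)
w(E) = 2*E
K(Y) = -¼ (K(Y) = 2*(-⅛) = -¼)
K(-3*(1 + 0)) - (806 - 1*20310) = -¼ - (806 - 1*20310) = -¼ - (806 - 20310) = -¼ - 1*(-19504) = -¼ + 19504 = 78015/4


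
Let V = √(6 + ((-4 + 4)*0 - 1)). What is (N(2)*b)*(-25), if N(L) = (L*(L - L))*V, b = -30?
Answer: 0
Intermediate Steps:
V = √5 (V = √(6 + (0*0 - 1)) = √(6 + (0 - 1)) = √(6 - 1) = √5 ≈ 2.2361)
N(L) = 0 (N(L) = (L*(L - L))*√5 = (L*0)*√5 = 0*√5 = 0)
(N(2)*b)*(-25) = (0*(-30))*(-25) = 0*(-25) = 0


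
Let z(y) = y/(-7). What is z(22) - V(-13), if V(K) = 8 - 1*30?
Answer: 132/7 ≈ 18.857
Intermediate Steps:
z(y) = -y/7
V(K) = -22 (V(K) = 8 - 30 = -22)
z(22) - V(-13) = -⅐*22 - 1*(-22) = -22/7 + 22 = 132/7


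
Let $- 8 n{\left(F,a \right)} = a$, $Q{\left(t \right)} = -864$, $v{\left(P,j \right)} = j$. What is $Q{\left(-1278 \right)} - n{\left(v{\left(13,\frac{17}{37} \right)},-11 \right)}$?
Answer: $- \frac{6923}{8} \approx -865.38$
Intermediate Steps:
$n{\left(F,a \right)} = - \frac{a}{8}$
$Q{\left(-1278 \right)} - n{\left(v{\left(13,\frac{17}{37} \right)},-11 \right)} = -864 - \left(- \frac{1}{8}\right) \left(-11\right) = -864 - \frac{11}{8} = - \frac{6923}{8}$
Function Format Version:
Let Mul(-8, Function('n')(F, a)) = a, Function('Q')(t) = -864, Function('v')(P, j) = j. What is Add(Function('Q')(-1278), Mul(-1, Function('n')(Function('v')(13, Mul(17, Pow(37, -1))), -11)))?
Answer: Rational(-6923, 8) ≈ -865.38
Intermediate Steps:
Function('n')(F, a) = Mul(Rational(-1, 8), a)
Add(Function('Q')(-1278), Mul(-1, Function('n')(Function('v')(13, Mul(17, Pow(37, -1))), -11))) = Add(-864, Mul(-1, Mul(Rational(-1, 8), -11))) = Add(-864, Mul(-1, Rational(11, 8))) = Add(-864, Rational(-11, 8)) = Rational(-6923, 8)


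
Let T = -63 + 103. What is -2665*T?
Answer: -106600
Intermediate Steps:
T = 40
-2665*T = -2665*40 = -106600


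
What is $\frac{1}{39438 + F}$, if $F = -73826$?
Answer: $- \frac{1}{34388} \approx -2.908 \cdot 10^{-5}$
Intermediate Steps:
$\frac{1}{39438 + F} = \frac{1}{39438 - 73826} = \frac{1}{-34388} = - \frac{1}{34388}$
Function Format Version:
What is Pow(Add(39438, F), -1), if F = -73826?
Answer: Rational(-1, 34388) ≈ -2.9080e-5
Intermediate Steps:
Pow(Add(39438, F), -1) = Pow(Add(39438, -73826), -1) = Pow(-34388, -1) = Rational(-1, 34388)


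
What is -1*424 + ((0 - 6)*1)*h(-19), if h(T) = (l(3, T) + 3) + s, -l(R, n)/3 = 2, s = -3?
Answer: -388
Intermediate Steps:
l(R, n) = -6 (l(R, n) = -3*2 = -6)
h(T) = -6 (h(T) = (-6 + 3) - 3 = -3 - 3 = -6)
-1*424 + ((0 - 6)*1)*h(-19) = -1*424 + ((0 - 6)*1)*(-6) = -424 - 6*1*(-6) = -424 - 6*(-6) = -424 + 36 = -388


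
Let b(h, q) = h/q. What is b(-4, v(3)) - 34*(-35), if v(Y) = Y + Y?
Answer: 3568/3 ≈ 1189.3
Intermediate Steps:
v(Y) = 2*Y
b(-4, v(3)) - 34*(-35) = -4/(2*3) - 34*(-35) = -4/6 + 1190 = -4*1/6 + 1190 = -2/3 + 1190 = 3568/3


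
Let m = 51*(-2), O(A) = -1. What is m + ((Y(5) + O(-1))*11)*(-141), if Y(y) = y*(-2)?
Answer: 16959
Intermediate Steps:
Y(y) = -2*y
m = -102
m + ((Y(5) + O(-1))*11)*(-141) = -102 + ((-2*5 - 1)*11)*(-141) = -102 + ((-10 - 1)*11)*(-141) = -102 - 11*11*(-141) = -102 - 121*(-141) = -102 + 17061 = 16959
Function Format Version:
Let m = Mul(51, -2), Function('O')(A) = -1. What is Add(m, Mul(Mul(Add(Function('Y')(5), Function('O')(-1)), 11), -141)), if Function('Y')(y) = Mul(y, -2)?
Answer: 16959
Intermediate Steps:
Function('Y')(y) = Mul(-2, y)
m = -102
Add(m, Mul(Mul(Add(Function('Y')(5), Function('O')(-1)), 11), -141)) = Add(-102, Mul(Mul(Add(Mul(-2, 5), -1), 11), -141)) = Add(-102, Mul(Mul(Add(-10, -1), 11), -141)) = Add(-102, Mul(Mul(-11, 11), -141)) = Add(-102, Mul(-121, -141)) = Add(-102, 17061) = 16959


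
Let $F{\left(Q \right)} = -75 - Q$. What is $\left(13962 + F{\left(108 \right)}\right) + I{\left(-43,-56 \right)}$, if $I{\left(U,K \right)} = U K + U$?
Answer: $16144$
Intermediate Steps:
$I{\left(U,K \right)} = U + K U$ ($I{\left(U,K \right)} = K U + U = U + K U$)
$\left(13962 + F{\left(108 \right)}\right) + I{\left(-43,-56 \right)} = \left(13962 - 183\right) - 43 \left(1 - 56\right) = \left(13962 - 183\right) - -2365 = \left(13962 - 183\right) + 2365 = 13779 + 2365 = 16144$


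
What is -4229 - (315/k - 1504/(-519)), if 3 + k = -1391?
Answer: -3061555385/723486 ≈ -4231.7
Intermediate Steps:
k = -1394 (k = -3 - 1391 = -1394)
-4229 - (315/k - 1504/(-519)) = -4229 - (315/(-1394) - 1504/(-519)) = -4229 - (315*(-1/1394) - 1504*(-1/519)) = -4229 - (-315/1394 + 1504/519) = -4229 - 1*1933091/723486 = -4229 - 1933091/723486 = -3061555385/723486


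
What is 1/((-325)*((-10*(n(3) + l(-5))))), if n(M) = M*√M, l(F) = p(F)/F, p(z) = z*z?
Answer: 1/1300 + 3*√3/6500 ≈ 0.0015686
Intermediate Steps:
p(z) = z²
l(F) = F (l(F) = F²/F = F)
n(M) = M^(3/2)
1/((-325)*((-10*(n(3) + l(-5))))) = 1/((-325)*((-10*(3^(3/2) - 5)))) = -(-1/(10*(3*√3 - 5)))/325 = -(-1/(10*(-5 + 3*√3)))/325 = -1/(325*(50 - 30*√3))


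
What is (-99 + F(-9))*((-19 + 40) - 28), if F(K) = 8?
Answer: 637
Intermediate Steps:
(-99 + F(-9))*((-19 + 40) - 28) = (-99 + 8)*((-19 + 40) - 28) = -91*(21 - 28) = -91*(-7) = 637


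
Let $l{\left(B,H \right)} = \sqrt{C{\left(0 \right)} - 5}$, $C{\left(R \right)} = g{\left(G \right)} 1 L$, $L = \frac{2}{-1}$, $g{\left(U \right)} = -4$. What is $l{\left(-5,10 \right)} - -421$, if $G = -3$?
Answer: $421 + \sqrt{3} \approx 422.73$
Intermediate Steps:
$L = -2$ ($L = 2 \left(-1\right) = -2$)
$C{\left(R \right)} = 8$ ($C{\left(R \right)} = \left(-4\right) 1 \left(-2\right) = \left(-4\right) \left(-2\right) = 8$)
$l{\left(B,H \right)} = \sqrt{3}$ ($l{\left(B,H \right)} = \sqrt{8 - 5} = \sqrt{3}$)
$l{\left(-5,10 \right)} - -421 = \sqrt{3} - -421 = \sqrt{3} + 421 = 421 + \sqrt{3}$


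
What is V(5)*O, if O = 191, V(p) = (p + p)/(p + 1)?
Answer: 955/3 ≈ 318.33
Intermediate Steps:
V(p) = 2*p/(1 + p) (V(p) = (2*p)/(1 + p) = 2*p/(1 + p))
V(5)*O = (2*5/(1 + 5))*191 = (2*5/6)*191 = (2*5*(⅙))*191 = (5/3)*191 = 955/3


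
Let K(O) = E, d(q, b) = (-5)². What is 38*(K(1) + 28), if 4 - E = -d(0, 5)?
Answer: 2166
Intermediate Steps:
d(q, b) = 25
E = 29 (E = 4 - (-1)*25 = 4 - 1*(-25) = 4 + 25 = 29)
K(O) = 29
38*(K(1) + 28) = 38*(29 + 28) = 38*57 = 2166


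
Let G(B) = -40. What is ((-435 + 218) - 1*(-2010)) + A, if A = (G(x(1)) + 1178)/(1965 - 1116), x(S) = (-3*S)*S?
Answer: 1523395/849 ≈ 1794.3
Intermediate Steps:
x(S) = -3*S²
A = 1138/849 (A = (-40 + 1178)/(1965 - 1116) = 1138/849 ≈ 1.3404)
((-435 + 218) - 1*(-2010)) + A = ((-435 + 218) - 1*(-2010)) + 1138/849 = (-217 + 2010) + 1138/849 = 1793 + 1138/849 = 1523395/849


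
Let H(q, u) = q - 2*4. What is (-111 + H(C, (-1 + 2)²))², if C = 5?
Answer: 12996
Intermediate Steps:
H(q, u) = -8 + q (H(q, u) = q - 8 = -8 + q)
(-111 + H(C, (-1 + 2)²))² = (-111 + (-8 + 5))² = (-111 - 3)² = (-114)² = 12996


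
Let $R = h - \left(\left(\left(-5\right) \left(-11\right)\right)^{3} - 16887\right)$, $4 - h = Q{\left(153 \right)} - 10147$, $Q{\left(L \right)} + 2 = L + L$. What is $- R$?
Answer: $139641$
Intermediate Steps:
$Q{\left(L \right)} = -2 + 2 L$ ($Q{\left(L \right)} = -2 + \left(L + L\right) = -2 + 2 L$)
$h = 9847$ ($h = 4 - \left(\left(-2 + 2 \cdot 153\right) - 10147\right) = 4 - \left(\left(-2 + 306\right) - 10147\right) = 4 - \left(304 - 10147\right) = 4 - -9843 = 4 + 9843 = 9847$)
$R = -139641$ ($R = 9847 - \left(\left(\left(-5\right) \left(-11\right)\right)^{3} - 16887\right) = 9847 - \left(55^{3} - 16887\right) = 9847 - \left(166375 - 16887\right) = 9847 - 149488 = -139641$)
$- R = \left(-1\right) \left(-139641\right) = 139641$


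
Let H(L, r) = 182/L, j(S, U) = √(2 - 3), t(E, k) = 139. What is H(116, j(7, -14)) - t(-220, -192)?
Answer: -7971/58 ≈ -137.43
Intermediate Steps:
j(S, U) = I (j(S, U) = √(-1) = I)
H(116, j(7, -14)) - t(-220, -192) = 182/116 - 1*139 = 182*(1/116) - 139 = 91/58 - 139 = -7971/58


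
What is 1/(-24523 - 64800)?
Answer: -1/89323 ≈ -1.1195e-5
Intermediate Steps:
1/(-24523 - 64800) = 1/(-89323) = -1/89323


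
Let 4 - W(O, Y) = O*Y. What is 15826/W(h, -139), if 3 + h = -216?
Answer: -15826/30437 ≈ -0.51996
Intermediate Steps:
h = -219 (h = -3 - 216 = -219)
W(O, Y) = 4 - O*Y
15826/W(h, -139) = 15826/(4 - 1*(-219)*(-139)) = 15826/(4 - 30441) = 15826/(-30437) = 15826*(-1/30437) = -15826/30437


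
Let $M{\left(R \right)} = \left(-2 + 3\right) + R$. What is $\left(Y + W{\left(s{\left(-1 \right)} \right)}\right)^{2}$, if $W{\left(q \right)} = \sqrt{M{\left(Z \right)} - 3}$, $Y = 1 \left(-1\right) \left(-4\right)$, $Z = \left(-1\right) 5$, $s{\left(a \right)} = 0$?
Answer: $\left(4 + i \sqrt{7}\right)^{2} \approx 9.0 + 21.166 i$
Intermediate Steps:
$Z = -5$
$Y = 4$ ($Y = \left(-1\right) \left(-4\right) = 4$)
$M{\left(R \right)} = 1 + R$
$W{\left(q \right)} = i \sqrt{7}$ ($W{\left(q \right)} = \sqrt{\left(1 - 5\right) - 3} = \sqrt{-4 - 3} = \sqrt{-7} = i \sqrt{7}$)
$\left(Y + W{\left(s{\left(-1 \right)} \right)}\right)^{2} = \left(4 + i \sqrt{7}\right)^{2}$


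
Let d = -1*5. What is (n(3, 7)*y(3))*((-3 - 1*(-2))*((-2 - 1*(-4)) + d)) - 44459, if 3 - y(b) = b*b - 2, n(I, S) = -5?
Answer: -44399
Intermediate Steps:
d = -5
y(b) = 5 - b**2 (y(b) = 3 - (b*b - 2) = 3 - (b**2 - 2) = 3 - (-2 + b**2) = 3 + (2 - b**2) = 5 - b**2)
(n(3, 7)*y(3))*((-3 - 1*(-2))*((-2 - 1*(-4)) + d)) - 44459 = (-5*(5 - 1*3**2))*((-3 - 1*(-2))*((-2 - 1*(-4)) - 5)) - 44459 = (-5*(5 - 1*9))*((-3 + 2)*((-2 + 4) - 5)) - 44459 = (-5*(5 - 9))*(-(2 - 5)) - 44459 = (-5*(-4))*(-1*(-3)) - 44459 = 20*3 - 44459 = 60 - 44459 = -44399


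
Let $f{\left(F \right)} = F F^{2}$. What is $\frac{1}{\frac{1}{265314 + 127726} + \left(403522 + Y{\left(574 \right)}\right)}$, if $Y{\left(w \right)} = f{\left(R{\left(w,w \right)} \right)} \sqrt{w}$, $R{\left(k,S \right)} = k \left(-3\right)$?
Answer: $- \frac{62336256755708240}{2311981088625196606567581275125439} - \frac{788810973441371596800 \sqrt{574}}{2311981088625196606567581275125439} \approx -8.1742 \cdot 10^{-12}$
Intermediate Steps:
$R{\left(k,S \right)} = - 3 k$
$f{\left(F \right)} = F^{3}$
$Y{\left(w \right)} = - 27 w^{\frac{7}{2}}$ ($Y{\left(w \right)} = \left(- 3 w\right)^{3} \sqrt{w} = - 27 w^{3} \sqrt{w} = - 27 w^{\frac{7}{2}}$)
$\frac{1}{\frac{1}{265314 + 127726} + \left(403522 + Y{\left(574 \right)}\right)} = \frac{1}{\frac{1}{265314 + 127726} + \left(403522 - 27 \cdot 574^{\frac{7}{2}}\right)} = \frac{1}{\frac{1}{393040} + \left(403522 - 27 \cdot 189119224 \sqrt{574}\right)} = \frac{1}{\frac{1}{393040} + \left(403522 - 5106219048 \sqrt{574}\right)} = \frac{1}{\frac{158600286881}{393040} - 5106219048 \sqrt{574}}$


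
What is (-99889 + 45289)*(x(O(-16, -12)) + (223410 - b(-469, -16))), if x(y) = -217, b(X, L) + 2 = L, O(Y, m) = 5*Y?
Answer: -12187320600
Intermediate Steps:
b(X, L) = -2 + L
(-99889 + 45289)*(x(O(-16, -12)) + (223410 - b(-469, -16))) = (-99889 + 45289)*(-217 + (223410 - (-2 - 16))) = -54600*(-217 + (223410 - 1*(-18))) = -54600*(-217 + (223410 + 18)) = -54600*(-217 + 223428) = -54600*223211 = -12187320600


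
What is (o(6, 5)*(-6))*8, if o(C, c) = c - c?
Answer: 0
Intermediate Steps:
o(C, c) = 0
(o(6, 5)*(-6))*8 = (0*(-6))*8 = 0*8 = 0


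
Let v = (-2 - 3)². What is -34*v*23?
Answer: -19550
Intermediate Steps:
v = 25 (v = (-5)² = 25)
-34*v*23 = -34*25*23 = -850*23 = -19550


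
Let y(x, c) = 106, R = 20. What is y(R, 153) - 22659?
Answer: -22553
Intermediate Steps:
y(R, 153) - 22659 = 106 - 22659 = -22553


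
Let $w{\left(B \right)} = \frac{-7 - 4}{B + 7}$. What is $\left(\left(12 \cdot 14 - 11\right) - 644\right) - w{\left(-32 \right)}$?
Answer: $- \frac{12186}{25} \approx -487.44$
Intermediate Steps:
$w{\left(B \right)} = - \frac{11}{7 + B}$
$\left(\left(12 \cdot 14 - 11\right) - 644\right) - w{\left(-32 \right)} = \left(\left(12 \cdot 14 - 11\right) - 644\right) - - \frac{11}{7 - 32} = \left(\left(168 - 11\right) - 644\right) - - \frac{11}{-25} = \left(157 - 644\right) - \left(-11\right) \left(- \frac{1}{25}\right) = -487 - \frac{11}{25} = - \frac{12186}{25}$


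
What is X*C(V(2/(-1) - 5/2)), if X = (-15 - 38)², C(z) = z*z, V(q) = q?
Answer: 227529/4 ≈ 56882.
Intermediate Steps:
C(z) = z²
X = 2809 (X = (-53)² = 2809)
X*C(V(2/(-1) - 5/2)) = 2809*(2/(-1) - 5/2)² = 2809*(2*(-1) - 5*½)² = 2809*(-2 - 5/2)² = 2809*(-9/2)² = 2809*(81/4) = 227529/4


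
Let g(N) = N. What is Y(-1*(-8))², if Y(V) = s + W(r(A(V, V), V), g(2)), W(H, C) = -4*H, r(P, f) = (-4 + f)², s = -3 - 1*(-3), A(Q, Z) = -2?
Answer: 4096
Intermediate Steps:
s = 0 (s = -3 + 3 = 0)
Y(V) = -4*(-4 + V)² (Y(V) = 0 - 4*(-4 + V)² = -4*(-4 + V)²)
Y(-1*(-8))² = (-4*(-4 - 1*(-8))²)² = (-4*(-4 + 8)²)² = (-4*4²)² = (-4*16)² = (-64)² = 4096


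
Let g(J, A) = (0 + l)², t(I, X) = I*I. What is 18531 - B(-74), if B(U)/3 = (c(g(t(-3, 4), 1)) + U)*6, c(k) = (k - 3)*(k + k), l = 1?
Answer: 19935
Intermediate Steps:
t(I, X) = I²
g(J, A) = 1 (g(J, A) = (0 + 1)² = 1² = 1)
c(k) = 2*k*(-3 + k) (c(k) = (-3 + k)*(2*k) = 2*k*(-3 + k))
B(U) = -72 + 18*U (B(U) = 3*((2*1*(-3 + 1) + U)*6) = 3*((2*1*(-2) + U)*6) = 3*((-4 + U)*6) = 3*(-24 + 6*U) = -72 + 18*U)
18531 - B(-74) = 18531 - (-72 + 18*(-74)) = 18531 - (-72 - 1332) = 18531 - 1*(-1404) = 18531 + 1404 = 19935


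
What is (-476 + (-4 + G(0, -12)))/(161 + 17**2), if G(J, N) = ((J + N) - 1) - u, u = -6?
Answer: -487/450 ≈ -1.0822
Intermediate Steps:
G(J, N) = 5 + J + N (G(J, N) = ((J + N) - 1) - 1*(-6) = (-1 + J + N) + 6 = 5 + J + N)
(-476 + (-4 + G(0, -12)))/(161 + 17**2) = (-476 + (-4 + (5 + 0 - 12)))/(161 + 17**2) = (-476 + (-4 - 7))/(161 + 289) = (-476 - 11)/450 = (1/450)*(-487) = -487/450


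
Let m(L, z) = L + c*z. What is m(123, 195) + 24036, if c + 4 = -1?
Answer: 23184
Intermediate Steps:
c = -5 (c = -4 - 1 = -5)
m(L, z) = L - 5*z
m(123, 195) + 24036 = (123 - 5*195) + 24036 = (123 - 975) + 24036 = -852 + 24036 = 23184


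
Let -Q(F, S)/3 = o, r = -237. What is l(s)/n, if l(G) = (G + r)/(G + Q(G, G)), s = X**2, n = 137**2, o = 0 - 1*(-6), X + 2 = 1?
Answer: 236/319073 ≈ 0.00073964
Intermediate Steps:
X = -1 (X = -2 + 1 = -1)
o = 6 (o = 0 + 6 = 6)
Q(F, S) = -18 (Q(F, S) = -3*6 = -18)
n = 18769
s = 1 (s = (-1)**2 = 1)
l(G) = (-237 + G)/(-18 + G) (l(G) = (G - 237)/(G - 18) = (-237 + G)/(-18 + G))
l(s)/n = ((-237 + 1)/(-18 + 1))/18769 = (-236/(-17))*(1/18769) = -1/17*(-236)*(1/18769) = (236/17)*(1/18769) = 236/319073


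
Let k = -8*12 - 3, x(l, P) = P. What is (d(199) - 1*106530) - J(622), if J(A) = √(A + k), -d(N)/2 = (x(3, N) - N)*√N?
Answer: -106530 - √523 ≈ -1.0655e+5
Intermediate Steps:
d(N) = 0 (d(N) = -2*(N - N)*√N = -0*√N = -2*0 = 0)
k = -99 (k = -96 - 3 = -99)
J(A) = √(-99 + A) (J(A) = √(A - 99) = √(-99 + A))
(d(199) - 1*106530) - J(622) = (0 - 1*106530) - √(-99 + 622) = (0 - 106530) - √523 = -106530 - √523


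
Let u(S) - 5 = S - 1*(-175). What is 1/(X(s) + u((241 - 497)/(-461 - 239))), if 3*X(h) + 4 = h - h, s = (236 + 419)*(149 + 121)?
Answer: 525/93992 ≈ 0.0055856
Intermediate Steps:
u(S) = 180 + S (u(S) = 5 + (S - 1*(-175)) = 5 + (S + 175) = 5 + (175 + S) = 180 + S)
s = 176850 (s = 655*270 = 176850)
X(h) = -4/3 (X(h) = -4/3 + (h - h)/3 = -4/3 + (1/3)*0 = -4/3 + 0 = -4/3)
1/(X(s) + u((241 - 497)/(-461 - 239))) = 1/(-4/3 + (180 + (241 - 497)/(-461 - 239))) = 1/(-4/3 + (180 - 256/(-700))) = 1/(-4/3 + (180 - 256*(-1/700))) = 1/(-4/3 + (180 + 64/175)) = 1/(-4/3 + 31564/175) = 1/(93992/525) = 525/93992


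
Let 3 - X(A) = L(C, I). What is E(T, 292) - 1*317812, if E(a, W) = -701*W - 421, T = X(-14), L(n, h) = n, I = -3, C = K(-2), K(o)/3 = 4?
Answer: -522925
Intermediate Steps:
K(o) = 12 (K(o) = 3*4 = 12)
C = 12
X(A) = -9 (X(A) = 3 - 1*12 = 3 - 12 = -9)
T = -9
E(a, W) = -421 - 701*W
E(T, 292) - 1*317812 = (-421 - 701*292) - 1*317812 = (-421 - 204692) - 317812 = -205113 - 317812 = -522925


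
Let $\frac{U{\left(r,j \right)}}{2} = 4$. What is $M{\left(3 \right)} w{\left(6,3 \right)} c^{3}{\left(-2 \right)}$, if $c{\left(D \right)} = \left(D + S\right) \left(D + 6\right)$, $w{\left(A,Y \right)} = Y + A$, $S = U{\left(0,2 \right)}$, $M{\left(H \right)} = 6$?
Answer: $746496$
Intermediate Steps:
$U{\left(r,j \right)} = 8$ ($U{\left(r,j \right)} = 2 \cdot 4 = 8$)
$S = 8$
$w{\left(A,Y \right)} = A + Y$
$c{\left(D \right)} = \left(6 + D\right) \left(8 + D\right)$ ($c{\left(D \right)} = \left(D + 8\right) \left(D + 6\right) = \left(8 + D\right) \left(6 + D\right) = \left(6 + D\right) \left(8 + D\right)$)
$M{\left(3 \right)} w{\left(6,3 \right)} c^{3}{\left(-2 \right)} = 6 \left(6 + 3\right) \left(48 + \left(-2\right)^{2} + 14 \left(-2\right)\right)^{3} = 6 \cdot 9 \left(48 + 4 - 28\right)^{3} = 54 \cdot 24^{3} = 54 \cdot 13824 = 746496$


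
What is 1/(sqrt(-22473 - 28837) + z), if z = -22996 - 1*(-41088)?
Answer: 9046/163685887 - I*sqrt(51310)/327371774 ≈ 5.5264e-5 - 6.9193e-7*I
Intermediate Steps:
z = 18092 (z = -22996 + 41088 = 18092)
1/(sqrt(-22473 - 28837) + z) = 1/(sqrt(-22473 - 28837) + 18092) = 1/(sqrt(-51310) + 18092) = 1/(I*sqrt(51310) + 18092) = 1/(18092 + I*sqrt(51310))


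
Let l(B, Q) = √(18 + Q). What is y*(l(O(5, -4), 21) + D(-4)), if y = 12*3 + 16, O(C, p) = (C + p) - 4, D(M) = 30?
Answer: 1560 + 52*√39 ≈ 1884.7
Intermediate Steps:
O(C, p) = -4 + C + p
y = 52 (y = 36 + 16 = 52)
y*(l(O(5, -4), 21) + D(-4)) = 52*(√(18 + 21) + 30) = 52*(√39 + 30) = 52*(30 + √39) = 1560 + 52*√39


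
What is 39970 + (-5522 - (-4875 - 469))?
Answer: 39792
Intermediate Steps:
39970 + (-5522 - (-4875 - 469)) = 39970 + (-5522 - 1*(-5344)) = 39970 + (-5522 + 5344) = 39970 - 178 = 39792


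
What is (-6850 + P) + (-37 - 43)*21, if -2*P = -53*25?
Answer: -15735/2 ≈ -7867.5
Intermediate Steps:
P = 1325/2 (P = -(-53)*25/2 = -½*(-1325) = 1325/2 ≈ 662.50)
(-6850 + P) + (-37 - 43)*21 = (-6850 + 1325/2) + (-37 - 43)*21 = -12375/2 - 80*21 = -12375/2 - 1680 = -15735/2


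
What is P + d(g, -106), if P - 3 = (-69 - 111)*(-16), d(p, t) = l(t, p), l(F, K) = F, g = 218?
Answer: 2777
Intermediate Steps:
d(p, t) = t
P = 2883 (P = 3 + (-69 - 111)*(-16) = 3 - 180*(-16) = 3 + 2880 = 2883)
P + d(g, -106) = 2883 - 106 = 2777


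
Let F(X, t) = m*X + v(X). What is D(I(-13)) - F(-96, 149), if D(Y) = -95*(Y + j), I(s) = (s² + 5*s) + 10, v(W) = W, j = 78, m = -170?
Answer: -34464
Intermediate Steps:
F(X, t) = -169*X (F(X, t) = -170*X + X = -169*X)
I(s) = 10 + s² + 5*s
D(Y) = -7410 - 95*Y (D(Y) = -95*(Y + 78) = -95*(78 + Y) = -7410 - 95*Y)
D(I(-13)) - F(-96, 149) = (-7410 - 95*(10 + (-13)² + 5*(-13))) - (-169)*(-96) = (-7410 - 95*(10 + 169 - 65)) - 1*16224 = (-7410 - 95*114) - 16224 = (-7410 - 10830) - 16224 = -18240 - 16224 = -34464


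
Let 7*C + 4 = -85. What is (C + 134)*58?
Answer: 49242/7 ≈ 7034.6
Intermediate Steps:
C = -89/7 (C = -4/7 + (1/7)*(-85) = -4/7 - 85/7 = -89/7 ≈ -12.714)
(C + 134)*58 = (-89/7 + 134)*58 = (849/7)*58 = 49242/7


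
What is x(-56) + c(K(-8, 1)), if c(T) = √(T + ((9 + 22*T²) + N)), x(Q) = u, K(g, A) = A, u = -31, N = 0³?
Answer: -31 + 4*√2 ≈ -25.343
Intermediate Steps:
N = 0
x(Q) = -31
c(T) = √(9 + T + 22*T²) (c(T) = √(T + ((9 + 22*T²) + 0)) = √(T + (9 + 22*T²)) = √(9 + T + 22*T²))
x(-56) + c(K(-8, 1)) = -31 + √(9 + 1 + 22*1²) = -31 + √(9 + 1 + 22*1) = -31 + √(9 + 1 + 22) = -31 + √32 = -31 + 4*√2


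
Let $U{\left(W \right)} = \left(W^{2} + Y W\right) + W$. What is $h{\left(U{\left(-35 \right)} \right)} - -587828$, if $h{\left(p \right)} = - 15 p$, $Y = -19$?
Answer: $560003$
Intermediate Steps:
$U{\left(W \right)} = W^{2} - 18 W$ ($U{\left(W \right)} = \left(W^{2} - 19 W\right) + W = W^{2} - 18 W$)
$h{\left(U{\left(-35 \right)} \right)} - -587828 = - 15 \left(- 35 \left(-18 - 35\right)\right) - -587828 = - 15 \left(\left(-35\right) \left(-53\right)\right) + 587828 = \left(-15\right) 1855 + 587828 = -27825 + 587828 = 560003$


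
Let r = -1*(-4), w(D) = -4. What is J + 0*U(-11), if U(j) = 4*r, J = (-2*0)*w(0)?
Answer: 0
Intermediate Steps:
r = 4
J = 0 (J = -2*0*(-4) = 0*(-4) = 0)
U(j) = 16 (U(j) = 4*4 = 16)
J + 0*U(-11) = 0 + 0*16 = 0 + 0 = 0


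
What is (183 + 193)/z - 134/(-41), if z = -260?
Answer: 4856/2665 ≈ 1.8221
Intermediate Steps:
(183 + 193)/z - 134/(-41) = (183 + 193)/(-260) - 134/(-41) = 376*(-1/260) - 134*(-1/41) = -94/65 + 134/41 = 4856/2665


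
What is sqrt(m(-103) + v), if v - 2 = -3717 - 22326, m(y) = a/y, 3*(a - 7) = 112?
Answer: I*sqrt(2486461818)/309 ≈ 161.37*I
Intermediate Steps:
a = 133/3 (a = 7 + (1/3)*112 = 7 + 112/3 = 133/3 ≈ 44.333)
m(y) = 133/(3*y)
v = -26041 (v = 2 + (-3717 - 22326) = 2 - 26043 = -26041)
sqrt(m(-103) + v) = sqrt((133/3)/(-103) - 26041) = sqrt((133/3)*(-1/103) - 26041) = sqrt(-133/309 - 26041) = sqrt(-8046802/309) = I*sqrt(2486461818)/309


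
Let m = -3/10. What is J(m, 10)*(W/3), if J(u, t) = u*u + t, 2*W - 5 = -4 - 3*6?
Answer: -17153/600 ≈ -28.588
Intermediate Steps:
m = -3/10 (m = -3*⅒ = -3/10 ≈ -0.30000)
W = -17/2 (W = 5/2 + (-4 - 3*6)/2 = 5/2 + (-4 - 18)/2 = 5/2 + (½)*(-22) = 5/2 - 11 = -17/2 ≈ -8.5000)
J(u, t) = t + u² (J(u, t) = u² + t = t + u²)
J(m, 10)*(W/3) = (10 + (-3/10)²)*(-17/2/3) = (10 + 9/100)*(-17/2*⅓) = (1009/100)*(-17/6) = -17153/600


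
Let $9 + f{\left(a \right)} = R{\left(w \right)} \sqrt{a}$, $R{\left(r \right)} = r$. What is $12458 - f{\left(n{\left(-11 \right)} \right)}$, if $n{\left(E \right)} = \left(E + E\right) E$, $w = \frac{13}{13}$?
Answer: $12467 - 11 \sqrt{2} \approx 12451.0$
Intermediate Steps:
$w = 1$ ($w = 13 \cdot \frac{1}{13} = 1$)
$n{\left(E \right)} = 2 E^{2}$ ($n{\left(E \right)} = 2 E E = 2 E^{2}$)
$f{\left(a \right)} = -9 + \sqrt{a}$ ($f{\left(a \right)} = -9 + 1 \sqrt{a} = -9 + \sqrt{a}$)
$12458 - f{\left(n{\left(-11 \right)} \right)} = 12458 - \left(-9 + \sqrt{2 \left(-11\right)^{2}}\right) = 12458 - \left(-9 + \sqrt{2 \cdot 121}\right) = 12458 - \left(-9 + \sqrt{242}\right) = 12458 - \left(-9 + 11 \sqrt{2}\right) = 12458 + \left(9 - 11 \sqrt{2}\right) = 12467 - 11 \sqrt{2}$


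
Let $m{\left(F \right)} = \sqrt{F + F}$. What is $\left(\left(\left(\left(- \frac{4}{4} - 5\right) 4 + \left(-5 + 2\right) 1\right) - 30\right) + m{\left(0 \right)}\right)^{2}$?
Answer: $3249$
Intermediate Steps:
$m{\left(F \right)} = \sqrt{2} \sqrt{F}$ ($m{\left(F \right)} = \sqrt{2 F} = \sqrt{2} \sqrt{F}$)
$\left(\left(\left(\left(- \frac{4}{4} - 5\right) 4 + \left(-5 + 2\right) 1\right) - 30\right) + m{\left(0 \right)}\right)^{2} = \left(\left(\left(\left(- \frac{4}{4} - 5\right) 4 + \left(-5 + 2\right) 1\right) - 30\right) + \sqrt{2} \sqrt{0}\right)^{2} = \left(\left(\left(\left(\left(-4\right) \frac{1}{4} - 5\right) 4 - 3\right) - 30\right) + \sqrt{2} \cdot 0\right)^{2} = \left(\left(\left(\left(-1 - 5\right) 4 - 3\right) - 30\right) + 0\right)^{2} = \left(\left(\left(\left(-6\right) 4 - 3\right) - 30\right) + 0\right)^{2} = \left(\left(\left(-24 - 3\right) - 30\right) + 0\right)^{2} = \left(\left(-27 - 30\right) + 0\right)^{2} = \left(-57 + 0\right)^{2} = \left(-57\right)^{2} = 3249$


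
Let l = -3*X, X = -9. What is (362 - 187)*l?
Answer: 4725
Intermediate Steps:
l = 27 (l = -3*(-9) = 27)
(362 - 187)*l = (362 - 187)*27 = 175*27 = 4725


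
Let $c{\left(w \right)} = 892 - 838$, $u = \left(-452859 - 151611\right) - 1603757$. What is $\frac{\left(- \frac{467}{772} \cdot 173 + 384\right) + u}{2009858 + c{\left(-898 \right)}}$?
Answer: $- \frac{1704535587}{1551652064} \approx -1.0985$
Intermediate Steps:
$u = -2208227$ ($u = -604470 - 1603757 = -2208227$)
$c{\left(w \right)} = 54$
$\frac{\left(- \frac{467}{772} \cdot 173 + 384\right) + u}{2009858 + c{\left(-898 \right)}} = \frac{\left(- \frac{467}{772} \cdot 173 + 384\right) - 2208227}{2009858 + 54} = \frac{\left(\left(-467\right) \frac{1}{772} \cdot 173 + 384\right) - 2208227}{2009912} = \left(\left(\left(- \frac{467}{772}\right) 173 + 384\right) - 2208227\right) \frac{1}{2009912} = \left(\left(- \frac{80791}{772} + 384\right) - 2208227\right) \frac{1}{2009912} = \left(\frac{215657}{772} - 2208227\right) \frac{1}{2009912} = \left(- \frac{1704535587}{772}\right) \frac{1}{2009912} = - \frac{1704535587}{1551652064}$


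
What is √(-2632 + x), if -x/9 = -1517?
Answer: √11021 ≈ 104.98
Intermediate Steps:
x = 13653 (x = -9*(-1517) = 13653)
√(-2632 + x) = √(-2632 + 13653) = √11021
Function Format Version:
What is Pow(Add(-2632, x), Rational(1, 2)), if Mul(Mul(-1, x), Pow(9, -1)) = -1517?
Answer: Pow(11021, Rational(1, 2)) ≈ 104.98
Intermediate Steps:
x = 13653 (x = Mul(-9, -1517) = 13653)
Pow(Add(-2632, x), Rational(1, 2)) = Pow(Add(-2632, 13653), Rational(1, 2)) = Pow(11021, Rational(1, 2))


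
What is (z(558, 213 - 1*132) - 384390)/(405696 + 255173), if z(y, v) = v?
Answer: -384309/660869 ≈ -0.58152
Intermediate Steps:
(z(558, 213 - 1*132) - 384390)/(405696 + 255173) = ((213 - 1*132) - 384390)/(405696 + 255173) = ((213 - 132) - 384390)/660869 = (81 - 384390)*(1/660869) = -384309*1/660869 = -384309/660869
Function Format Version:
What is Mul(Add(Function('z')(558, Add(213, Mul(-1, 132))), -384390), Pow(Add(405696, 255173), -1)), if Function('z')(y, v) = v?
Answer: Rational(-384309, 660869) ≈ -0.58152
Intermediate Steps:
Mul(Add(Function('z')(558, Add(213, Mul(-1, 132))), -384390), Pow(Add(405696, 255173), -1)) = Mul(Add(Add(213, Mul(-1, 132)), -384390), Pow(Add(405696, 255173), -1)) = Mul(Add(Add(213, -132), -384390), Pow(660869, -1)) = Mul(Add(81, -384390), Rational(1, 660869)) = Mul(-384309, Rational(1, 660869)) = Rational(-384309, 660869)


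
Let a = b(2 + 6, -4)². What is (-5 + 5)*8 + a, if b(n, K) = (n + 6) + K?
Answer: 100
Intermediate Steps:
b(n, K) = 6 + K + n (b(n, K) = (6 + n) + K = 6 + K + n)
a = 100 (a = (6 - 4 + (2 + 6))² = (6 - 4 + 8)² = 10² = 100)
(-5 + 5)*8 + a = (-5 + 5)*8 + 100 = 0*8 + 100 = 0 + 100 = 100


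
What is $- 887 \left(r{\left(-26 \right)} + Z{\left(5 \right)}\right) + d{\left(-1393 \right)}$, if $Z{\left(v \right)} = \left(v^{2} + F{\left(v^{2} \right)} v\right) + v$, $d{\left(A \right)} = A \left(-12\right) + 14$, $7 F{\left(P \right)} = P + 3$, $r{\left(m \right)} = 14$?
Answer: $-40038$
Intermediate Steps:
$F{\left(P \right)} = \frac{3}{7} + \frac{P}{7}$ ($F{\left(P \right)} = \frac{P + 3}{7} = \frac{3 + P}{7} = \frac{3}{7} + \frac{P}{7}$)
$d{\left(A \right)} = 14 - 12 A$ ($d{\left(A \right)} = - 12 A + 14 = 14 - 12 A$)
$Z{\left(v \right)} = v + v^{2} + v \left(\frac{3}{7} + \frac{v^{2}}{7}\right)$ ($Z{\left(v \right)} = \left(v^{2} + \left(\frac{3}{7} + \frac{v^{2}}{7}\right) v\right) + v = \left(v^{2} + v \left(\frac{3}{7} + \frac{v^{2}}{7}\right)\right) + v = v + v^{2} + v \left(\frac{3}{7} + \frac{v^{2}}{7}\right)$)
$- 887 \left(r{\left(-26 \right)} + Z{\left(5 \right)}\right) + d{\left(-1393 \right)} = - 887 \left(14 + \frac{1}{7} \cdot 5 \left(10 + 5^{2} + 7 \cdot 5\right)\right) + \left(14 - -16716\right) = - 887 \left(14 + \frac{1}{7} \cdot 5 \left(10 + 25 + 35\right)\right) + \left(14 + 16716\right) = - 887 \left(14 + \frac{1}{7} \cdot 5 \cdot 70\right) + 16730 = - 887 \left(14 + 50\right) + 16730 = \left(-887\right) 64 + 16730 = -56768 + 16730 = -40038$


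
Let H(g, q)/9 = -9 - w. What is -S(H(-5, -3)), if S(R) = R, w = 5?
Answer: 126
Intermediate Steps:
H(g, q) = -126 (H(g, q) = 9*(-9 - 1*5) = 9*(-9 - 5) = 9*(-14) = -126)
-S(H(-5, -3)) = -1*(-126) = 126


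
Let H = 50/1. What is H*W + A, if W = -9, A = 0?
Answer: -450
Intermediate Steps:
H = 50 (H = 50*1 = 50)
H*W + A = 50*(-9) + 0 = -450 + 0 = -450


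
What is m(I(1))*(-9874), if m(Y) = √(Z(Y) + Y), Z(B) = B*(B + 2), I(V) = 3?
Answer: -29622*√2 ≈ -41892.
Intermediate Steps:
Z(B) = B*(2 + B)
m(Y) = √(Y + Y*(2 + Y)) (m(Y) = √(Y*(2 + Y) + Y) = √(Y + Y*(2 + Y)))
m(I(1))*(-9874) = √(3*(3 + 3))*(-9874) = √(3*6)*(-9874) = √18*(-9874) = (3*√2)*(-9874) = -29622*√2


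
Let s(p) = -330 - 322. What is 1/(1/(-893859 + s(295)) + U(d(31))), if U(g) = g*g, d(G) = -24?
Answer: 894511/515238335 ≈ 0.0017361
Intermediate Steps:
s(p) = -652
U(g) = g**2
1/(1/(-893859 + s(295)) + U(d(31))) = 1/(1/(-893859 - 652) + (-24)**2) = 1/(1/(-894511) + 576) = 1/(-1/894511 + 576) = 1/(515238335/894511) = 894511/515238335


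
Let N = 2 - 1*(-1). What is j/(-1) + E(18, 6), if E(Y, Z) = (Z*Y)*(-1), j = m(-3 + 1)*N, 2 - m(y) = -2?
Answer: -120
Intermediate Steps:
m(y) = 4 (m(y) = 2 - 1*(-2) = 2 + 2 = 4)
N = 3 (N = 2 + 1 = 3)
j = 12 (j = 4*3 = 12)
E(Y, Z) = -Y*Z (E(Y, Z) = (Y*Z)*(-1) = -Y*Z)
j/(-1) + E(18, 6) = 12/(-1) - 1*18*6 = 12*(-1) - 108 = -12 - 108 = -120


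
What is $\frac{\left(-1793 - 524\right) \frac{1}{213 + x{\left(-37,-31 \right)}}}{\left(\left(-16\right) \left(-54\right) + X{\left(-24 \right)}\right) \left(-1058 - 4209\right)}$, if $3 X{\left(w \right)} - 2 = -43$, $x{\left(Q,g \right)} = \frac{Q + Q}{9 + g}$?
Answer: $\frac{10923}{4568279780} \approx 2.3911 \cdot 10^{-6}$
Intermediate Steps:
$x{\left(Q,g \right)} = \frac{2 Q}{9 + g}$
$X{\left(w \right)} = - \frac{41}{3}$ ($X{\left(w \right)} = \frac{2}{3} + \frac{1}{3} \left(-43\right) = \frac{2}{3} - \frac{43}{3} = - \frac{41}{3}$)
$\frac{\left(-1793 - 524\right) \frac{1}{213 + x{\left(-37,-31 \right)}}}{\left(\left(-16\right) \left(-54\right) + X{\left(-24 \right)}\right) \left(-1058 - 4209\right)} = \frac{\left(-1793 - 524\right) \frac{1}{213 + 2 \left(-37\right) \frac{1}{9 - 31}}}{\left(\left(-16\right) \left(-54\right) - \frac{41}{3}\right) \left(-1058 - 4209\right)} = \frac{\left(-2317\right) \frac{1}{213 + 2 \left(-37\right) \frac{1}{-22}}}{\left(864 - \frac{41}{3}\right) \left(-5267\right)} = \frac{\left(-2317\right) \frac{1}{213 + 2 \left(-37\right) \left(- \frac{1}{22}\right)}}{\frac{2551}{3} \left(-5267\right)} = \frac{\left(-2317\right) \frac{1}{213 + \frac{37}{11}}}{- \frac{13436117}{3}} = - \frac{2317}{\frac{2380}{11}} \left(- \frac{3}{13436117}\right) = \left(-2317\right) \frac{11}{2380} \left(- \frac{3}{13436117}\right) = \left(- \frac{3641}{340}\right) \left(- \frac{3}{13436117}\right) = \frac{10923}{4568279780}$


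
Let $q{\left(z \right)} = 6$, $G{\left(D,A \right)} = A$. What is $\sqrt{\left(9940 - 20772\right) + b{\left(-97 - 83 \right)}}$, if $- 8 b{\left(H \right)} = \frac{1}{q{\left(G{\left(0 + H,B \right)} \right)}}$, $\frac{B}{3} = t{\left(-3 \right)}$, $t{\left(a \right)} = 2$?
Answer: $\frac{11 i \sqrt{12891}}{12} \approx 104.08 i$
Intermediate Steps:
$B = 6$ ($B = 3 \cdot 2 = 6$)
$b{\left(H \right)} = - \frac{1}{48}$ ($b{\left(H \right)} = - \frac{1}{8 \cdot 6} = \left(- \frac{1}{8}\right) \frac{1}{6} = - \frac{1}{48}$)
$\sqrt{\left(9940 - 20772\right) + b{\left(-97 - 83 \right)}} = \sqrt{\left(9940 - 20772\right) - \frac{1}{48}} = \sqrt{-10832 - \frac{1}{48}} = \sqrt{- \frac{519937}{48}} = \frac{11 i \sqrt{12891}}{12}$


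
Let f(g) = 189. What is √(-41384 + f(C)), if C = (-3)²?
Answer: I*√41195 ≈ 202.97*I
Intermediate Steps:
C = 9
√(-41384 + f(C)) = √(-41384 + 189) = √(-41195) = I*√41195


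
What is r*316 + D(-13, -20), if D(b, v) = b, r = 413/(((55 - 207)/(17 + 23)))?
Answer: -652787/19 ≈ -34357.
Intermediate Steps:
r = -2065/19 (r = 413/((-152/40)) = 413/((-152*1/40)) = 413/(-19/5) = 413*(-5/19) = -2065/19 ≈ -108.68)
r*316 + D(-13, -20) = -2065/19*316 - 13 = -652540/19 - 13 = -652787/19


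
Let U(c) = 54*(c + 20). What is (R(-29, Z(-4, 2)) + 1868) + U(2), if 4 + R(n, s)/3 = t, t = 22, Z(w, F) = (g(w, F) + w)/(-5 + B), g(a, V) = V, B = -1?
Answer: 3110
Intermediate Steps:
U(c) = 1080 + 54*c (U(c) = 54*(20 + c) = 1080 + 54*c)
Z(w, F) = -F/6 - w/6 (Z(w, F) = (F + w)/(-5 - 1) = (F + w)/(-6) = (F + w)*(-⅙) = -F/6 - w/6)
R(n, s) = 54 (R(n, s) = -12 + 3*22 = -12 + 66 = 54)
(R(-29, Z(-4, 2)) + 1868) + U(2) = (54 + 1868) + (1080 + 54*2) = 1922 + (1080 + 108) = 1922 + 1188 = 3110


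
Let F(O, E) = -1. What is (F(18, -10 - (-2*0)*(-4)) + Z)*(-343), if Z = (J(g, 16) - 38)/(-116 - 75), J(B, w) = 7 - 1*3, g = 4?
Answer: 53851/191 ≈ 281.94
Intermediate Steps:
J(B, w) = 4 (J(B, w) = 7 - 3 = 4)
Z = 34/191 (Z = (4 - 38)/(-116 - 75) = -34/(-191) = -34*(-1/191) = 34/191 ≈ 0.17801)
(F(18, -10 - (-2*0)*(-4)) + Z)*(-343) = (-1 + 34/191)*(-343) = -157/191*(-343) = 53851/191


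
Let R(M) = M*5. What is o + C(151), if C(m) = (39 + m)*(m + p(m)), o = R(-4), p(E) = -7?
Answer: 27340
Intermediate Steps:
R(M) = 5*M
o = -20 (o = 5*(-4) = -20)
C(m) = (-7 + m)*(39 + m) (C(m) = (39 + m)*(m - 7) = (39 + m)*(-7 + m) = (-7 + m)*(39 + m))
o + C(151) = -20 + (-273 + 151**2 + 32*151) = -20 + (-273 + 22801 + 4832) = -20 + 27360 = 27340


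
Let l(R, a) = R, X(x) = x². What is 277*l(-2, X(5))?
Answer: -554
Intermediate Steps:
277*l(-2, X(5)) = 277*(-2) = -554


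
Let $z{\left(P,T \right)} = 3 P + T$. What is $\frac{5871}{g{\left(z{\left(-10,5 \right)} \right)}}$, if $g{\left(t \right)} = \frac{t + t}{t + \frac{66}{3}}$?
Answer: $\frac{17613}{50} \approx 352.26$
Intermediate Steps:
$z{\left(P,T \right)} = T + 3 P$
$g{\left(t \right)} = \frac{2 t}{22 + t}$ ($g{\left(t \right)} = \frac{2 t}{t + 66 \cdot \frac{1}{3}} = \frac{2 t}{t + 22} = \frac{2 t}{22 + t}$)
$\frac{5871}{g{\left(z{\left(-10,5 \right)} \right)}} = \frac{5871}{2 \left(5 + 3 \left(-10\right)\right) \frac{1}{22 + \left(5 + 3 \left(-10\right)\right)}} = \frac{5871}{2 \left(5 - 30\right) \frac{1}{22 + \left(5 - 30\right)}} = \frac{5871}{2 \left(-25\right) \frac{1}{22 - 25}} = \frac{5871}{2 \left(-25\right) \frac{1}{-3}} = \frac{5871}{2 \left(-25\right) \left(- \frac{1}{3}\right)} = \frac{5871}{\frac{50}{3}} = 5871 \cdot \frac{3}{50} = \frac{17613}{50}$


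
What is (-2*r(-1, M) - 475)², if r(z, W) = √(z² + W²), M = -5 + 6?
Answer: 225633 + 1900*√2 ≈ 2.2832e+5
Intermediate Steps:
M = 1
r(z, W) = √(W² + z²)
(-2*r(-1, M) - 475)² = (-2*√(1² + (-1)²) - 475)² = (-2*√(1 + 1) - 475)² = (-2*√2 - 475)² = (-475 - 2*√2)²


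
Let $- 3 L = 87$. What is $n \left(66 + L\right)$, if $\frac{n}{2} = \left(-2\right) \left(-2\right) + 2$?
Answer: $444$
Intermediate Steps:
$L = -29$ ($L = \left(- \frac{1}{3}\right) 87 = -29$)
$n = 12$ ($n = 2 \left(\left(-2\right) \left(-2\right) + 2\right) = 2 \left(4 + 2\right) = 2 \cdot 6 = 12$)
$n \left(66 + L\right) = 12 \left(66 - 29\right) = 12 \cdot 37 = 444$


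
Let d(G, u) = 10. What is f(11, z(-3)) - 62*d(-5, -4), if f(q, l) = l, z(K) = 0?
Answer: -620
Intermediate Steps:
f(11, z(-3)) - 62*d(-5, -4) = 0 - 62*10 = 0 - 620 = -620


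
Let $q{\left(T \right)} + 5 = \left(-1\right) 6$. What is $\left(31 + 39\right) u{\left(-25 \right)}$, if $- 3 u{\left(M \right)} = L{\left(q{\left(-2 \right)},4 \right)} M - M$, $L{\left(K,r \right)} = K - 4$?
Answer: $- \frac{28000}{3} \approx -9333.3$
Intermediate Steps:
$q{\left(T \right)} = -11$ ($q{\left(T \right)} = -5 - 6 = -11$)
$L{\left(K,r \right)} = -4 + K$
$u{\left(M \right)} = \frac{16 M}{3}$ ($u{\left(M \right)} = - \frac{\left(-4 - 11\right) M - M}{3} = - \frac{- 15 M - M}{3} = - \frac{\left(-16\right) M}{3} = \frac{16 M}{3}$)
$\left(31 + 39\right) u{\left(-25 \right)} = \left(31 + 39\right) \frac{16}{3} \left(-25\right) = 70 \left(- \frac{400}{3}\right) = - \frac{28000}{3}$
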